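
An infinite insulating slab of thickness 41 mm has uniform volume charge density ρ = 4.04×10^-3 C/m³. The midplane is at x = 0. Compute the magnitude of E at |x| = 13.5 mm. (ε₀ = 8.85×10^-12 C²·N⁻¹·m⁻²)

By symmetry E is perpendicular to the slab. A Gaussian pillbox from −13.5 mm to +13.5 mm (face area A) lies entirely within the slab.
Q_enc = ρ·(2x)·A and flux = 2EA, so 2EA = 2ρxA/ε₀ ⇒ E = |ρ|x/ε₀.
E = (4.04e-3)(0.0135)/(8.85×10^-12) = 6.16×10^6 N/C.

|E| = 6.16×10^6 N/C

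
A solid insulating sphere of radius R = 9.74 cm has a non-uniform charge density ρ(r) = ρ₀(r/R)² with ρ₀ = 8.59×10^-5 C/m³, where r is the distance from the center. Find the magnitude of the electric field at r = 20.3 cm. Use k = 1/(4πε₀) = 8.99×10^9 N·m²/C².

Take a concentric spherical Gaussian surface of radius r = 20.3 cm (r > R, all charge enclosed).
Q_enc = 4π ∫₀^R ρ₀(r'/R)^2 r'² dr' = 4πρ₀R³/5 = 1.995e-7 C.
Gauss's law: E·4πr² = Q_enc/ε₀.
E = k|Q_enc|/r² = (8.99×10^9)(1.995×10^-7)/(0.203)² = 4.35e4 N/C.

|E| ≈ 4.35e4 N/C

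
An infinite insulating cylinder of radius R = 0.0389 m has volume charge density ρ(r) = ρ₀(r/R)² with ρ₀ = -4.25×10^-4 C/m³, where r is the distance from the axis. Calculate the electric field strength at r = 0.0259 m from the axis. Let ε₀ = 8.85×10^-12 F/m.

Choose a coaxial cylinder of radius r = 0.0259 m (arbitrary length L) as the Gaussian surface (r < R).
λ_enc = ∫₀^r ρ(r')·2πr' dr' = (2πρ₀/R²)·r^4/4 = -1.985×10^-7 C/m.
By Gauss's law (flux through the curved wall only), E·2πrL = λ_enc L/ε₀.
E = |λ_enc|/(2πε₀r) = (1.985×10^-7)/(2π·8.85×10^-12·0.0259) = 1.38e5 N/C.

|E| = 1.38e5 N/C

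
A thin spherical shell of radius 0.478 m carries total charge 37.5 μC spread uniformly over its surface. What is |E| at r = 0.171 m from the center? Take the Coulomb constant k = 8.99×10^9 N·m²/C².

Take a concentric spherical Gaussian surface of radius r = 0.171 m (inside the shell, r < 0.478 m).
All the charge is outside the Gaussian surface: Q_enc = 0, hence E = 0 everywhere inside the shell.

E = 0 (no enclosed charge)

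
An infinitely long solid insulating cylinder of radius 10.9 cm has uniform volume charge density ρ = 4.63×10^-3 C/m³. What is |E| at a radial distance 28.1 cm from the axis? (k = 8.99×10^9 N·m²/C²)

By cylindrical symmetry E is radial; use a coaxial Gaussian cylinder of radius 28.1 cm and length L (r > 10.9 cm, full cross-section enclosed).
λ_enc = ρ·πR² = (4.63×10^-3)π(0.109)² = 1.728e-4 C/m.
Applying ∮E·dA = Q_enc/ε₀ with the end caps contributing no flux:
E = 2k|λ_enc|/r = 2(8.99×10^9)(1.728e-4)/(0.281) = 1.11×10^7 N/C.

1.11×10^7 V/m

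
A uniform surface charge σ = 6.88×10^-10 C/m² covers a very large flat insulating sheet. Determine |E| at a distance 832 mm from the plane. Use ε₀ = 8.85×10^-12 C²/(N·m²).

E = 38.9 V/m

Choose a cylindrical pillbox piercing the sheet, end faces (area A) parallel to it.
Only the two end caps contribute flux: Φ = 2EA. With Q_enc = σA, Gauss's law gives E = |σ|/(2ε₀).
E = |σ|/(2ε₀) = (6.88e-10)/(2·8.85×10^-12) = 38.9 N/C.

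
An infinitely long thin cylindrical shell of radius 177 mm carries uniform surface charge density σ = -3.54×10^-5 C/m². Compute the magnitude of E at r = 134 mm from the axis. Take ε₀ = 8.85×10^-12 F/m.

Coaxial Gaussian cylinder, radius r = 134 mm, length L (r < 177 mm, inside the shell).
All the surface charge lies outside this cylinder: Q_enc = 0, hence E = 0.

E = 0 (no enclosed charge)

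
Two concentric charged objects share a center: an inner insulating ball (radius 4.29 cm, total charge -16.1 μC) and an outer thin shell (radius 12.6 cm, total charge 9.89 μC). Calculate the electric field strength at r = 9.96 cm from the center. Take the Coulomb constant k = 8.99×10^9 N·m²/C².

|E| = 1.46×10^7 N/C

Symmetry ⇒ E = E(r) r̂. Gaussian sphere of radius r = 9.96 cm (between the bodies, 4.29 cm < r < 12.6 cm).
The shell at 12.6 cm lies outside the Gaussian surface, so Q_enc = -16.1 μC = -1.61e-5 C.
By Gauss's law, ∮E·dA = E·4πr² = Q_enc/ε₀.
E = k|Q_enc|/r² = (8.99×10^9)(1.61e-5)/(0.0996)² = 1.46×10^7 N/C.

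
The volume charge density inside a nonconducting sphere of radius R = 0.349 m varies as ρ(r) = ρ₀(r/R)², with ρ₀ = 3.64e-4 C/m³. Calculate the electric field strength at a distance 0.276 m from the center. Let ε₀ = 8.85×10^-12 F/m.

|E| ≈ 1.42×10^6 N/C

By spherical symmetry E is radial; choose a Gaussian sphere of radius r = 0.276 m (r < R).
Integrate the density: Q_enc = 4π ∫₀^r ρ₀(r'/R)^2 r'² dr' = 4πρ₀ r^5/(5·R²) = 1.203×10^-5 C.
By Gauss's law, ∮E·dA = E·4πr² = Q_enc/ε₀.
E = |Q_enc|/(4πε₀r²) = (1.203×10^-5)/(4π·8.85×10^-12·(0.276)²) = 1.42×10^6 N/C.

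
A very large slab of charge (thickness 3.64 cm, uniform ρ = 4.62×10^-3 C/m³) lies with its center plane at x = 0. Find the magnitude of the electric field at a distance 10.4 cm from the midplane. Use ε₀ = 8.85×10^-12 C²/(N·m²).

The point |x| = 10.4 cm lies outside the slab (half-thickness 0.0182 m). A symmetric pillbox spanning the full slab encloses Q_enc = ρ·d·A.
Flux = 2EA ⇒ E = |ρ|d/(2ε₀), independent of distance outside.
E = (4.62×10^-3)(0.0364)/(2·8.85×10^-12) = 9.50×10^6 N/C.

9.50×10^6 N/C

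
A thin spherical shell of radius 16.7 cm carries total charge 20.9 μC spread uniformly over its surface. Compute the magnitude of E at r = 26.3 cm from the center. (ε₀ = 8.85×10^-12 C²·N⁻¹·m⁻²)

Use a concentric Gaussian sphere at r = 26.3 cm (r > 16.7 cm).
The entire shell is enclosed: Q_enc = 2.09×10^-5 C.
Since E is radial and uniform over the Gaussian sphere, Φ = E·4πr² = Q_enc/ε₀.
E = |Q_enc|/(4πε₀r²) = (2.09×10^-5)/(4π·8.85×10^-12·(0.263)²) = 2.72×10^6 N/C.

E = 2.72e6 N/C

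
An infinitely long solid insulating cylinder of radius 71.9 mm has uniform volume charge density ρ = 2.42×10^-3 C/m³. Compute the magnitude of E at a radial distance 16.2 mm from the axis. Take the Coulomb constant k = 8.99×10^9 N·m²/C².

|E| ≈ 2.21e6 N/C

Choose a coaxial cylinder of radius r = 16.2 mm (arbitrary length L) as the Gaussian surface (r < R).
Charge inside radius r per length L is ρ·πr²·L, so λ_enc = ρπr² = 1.995e-6 C/m.
Applying ∮E·dA = Q_enc/ε₀ with the end caps contributing no flux:
E = 2k|λ_enc|/r = 2(8.99×10^9)(1.995e-6)/(0.0162) = 2.21e6 N/C.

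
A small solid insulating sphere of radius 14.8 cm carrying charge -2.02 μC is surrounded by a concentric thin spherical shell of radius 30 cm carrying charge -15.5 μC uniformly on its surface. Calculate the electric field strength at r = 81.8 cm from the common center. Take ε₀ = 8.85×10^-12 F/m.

By spherical symmetry E is radial; choose a Gaussian sphere of radius r = 81.8 cm (r > 30 cm, enclosing both).
Q_enc = (-2.02 μC) + (-15.5 μC) = -1.752e-5 C.
Since E is radial and uniform over the Gaussian sphere, Φ = E·4πr² = Q_enc/ε₀.
E = |Q_enc|/(4πε₀r²) = (1.752×10^-5)/(4π·8.85×10^-12·(0.818)²) = 2.35e5 N/C.

|E| = 2.35×10^5 N/C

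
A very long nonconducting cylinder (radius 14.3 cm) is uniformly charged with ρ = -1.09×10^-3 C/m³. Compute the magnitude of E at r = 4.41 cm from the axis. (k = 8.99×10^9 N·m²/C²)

E = 2.72×10^6 V/m

Take a coaxial cylindrical Gaussian surface of radius r = 4.41 cm and length L (r < R).
Enclosed charge per unit length: λ_enc = ρ·πr² = (-1.09×10^-3)π(0.0441)² = -6.66e-6 C/m.
Applying ∮E·dA = Q_enc/ε₀ with the end caps contributing no flux:
E = 2k|λ_enc|/r = 2(8.99×10^9)(6.66×10^-6)/(0.0441) = 2.72×10^6 N/C.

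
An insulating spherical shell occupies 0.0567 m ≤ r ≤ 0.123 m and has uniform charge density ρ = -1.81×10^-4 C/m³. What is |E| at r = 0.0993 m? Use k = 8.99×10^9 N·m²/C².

E ≈ 5.51×10^5 V/m

By spherical symmetry E is radial; choose a Gaussian sphere of radius r = 0.0993 m (within the shell material, 0.0567 m < r < 0.123 m).
Only the shell between 0.0567 m and r is enclosed: Q_enc = ρ·(4π/3)(r³ − a³) = (-1.81×10^-4)·(4π/3)·((0.0993)³ − (0.0567)³) = -6.042×10^-7 C.
By Gauss's law, ∮E·dA = E·4πr² = Q_enc/ε₀.
E = k|Q_enc|/r² = (8.99×10^9)(6.042×10^-7)/(0.0993)² = 5.51×10^5 N/C.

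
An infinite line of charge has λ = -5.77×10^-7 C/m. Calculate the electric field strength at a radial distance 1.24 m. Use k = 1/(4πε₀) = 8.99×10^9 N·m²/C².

By cylindrical symmetry E is radial; use a coaxial Gaussian cylinder of radius 1.24 m and length L.
Q_enc = λL, so λ_enc = -5.77×10^-7 C/m.
Applying ∮E·dA = Q_enc/ε₀ with the end caps contributing no flux:
E = 2k|λ_enc|/r = 2(8.99×10^9)(5.77×10^-7)/(1.24) = 8.37×10^3 N/C.

E = 8.37e3 V/m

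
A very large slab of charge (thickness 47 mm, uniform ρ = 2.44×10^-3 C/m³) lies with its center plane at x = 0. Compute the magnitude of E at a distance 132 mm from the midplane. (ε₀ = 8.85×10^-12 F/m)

E ≈ 6.48×10^6 N/C

The point |x| = 132 mm lies outside the slab (half-thickness 0.0235 m). A symmetric pillbox spanning the full slab encloses Q_enc = ρ·d·A.
Flux = 2EA ⇒ E = |ρ|d/(2ε₀), independent of distance outside.
E = (2.44×10^-3)(0.047)/(2·8.85×10^-12) = 6.48×10^6 N/C.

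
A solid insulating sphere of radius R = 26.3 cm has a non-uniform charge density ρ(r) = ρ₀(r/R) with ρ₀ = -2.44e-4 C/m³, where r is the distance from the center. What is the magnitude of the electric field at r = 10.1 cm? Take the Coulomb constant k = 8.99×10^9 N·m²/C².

|E| = 2.67×10^5 V/m

By spherical symmetry E is radial; choose a Gaussian sphere of radius r = 10.1 cm (r < R).
Q_enc = ∫₀^r ρ(r')·4πr'² dr' = (4πρ₀/R) ∫₀^r r'^3 dr' = 4πρ₀ r^4/(4·R) = -3.033×10^-7 C.
By Gauss's law, ∮E·dA = E·4πr² = Q_enc/ε₀.
E = k|Q_enc|/r² = (8.99×10^9)(3.033×10^-7)/(0.101)² = 2.67×10^5 N/C.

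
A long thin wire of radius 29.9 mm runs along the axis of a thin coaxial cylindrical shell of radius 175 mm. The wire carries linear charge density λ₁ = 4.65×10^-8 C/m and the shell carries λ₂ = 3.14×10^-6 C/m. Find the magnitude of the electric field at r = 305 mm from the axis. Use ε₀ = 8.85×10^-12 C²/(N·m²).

|E| ≈ 1.88×10^5 V/m

Choose a coaxial cylinder of radius r = 305 mm (arbitrary length L) as the Gaussian surface (r > 175 mm, enclosing both).
λ_enc = λ₁ + λ₂ = (4.65×10^-8) + (3.14×10^-6) = 3.187×10^-6 C/m.
Applying ∮E·dA = Q_enc/ε₀ with the end caps contributing no flux:
E = |λ_enc|/(2πε₀r) = (3.187×10^-6)/(2π·8.85×10^-12·0.305) = 1.88×10^5 N/C.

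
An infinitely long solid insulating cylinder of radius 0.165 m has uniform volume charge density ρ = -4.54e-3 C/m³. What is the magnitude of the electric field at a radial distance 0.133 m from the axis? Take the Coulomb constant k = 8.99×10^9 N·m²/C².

By cylindrical symmetry E is radial; use a coaxial Gaussian cylinder of radius 0.133 m and length L (r < R).
Charge inside radius r per length L is ρ·πr²·L, so λ_enc = ρπr² = -2.523×10^-4 C/m.
Gauss's law: E·2πrL = λ_enc L/ε₀.
E = 2k|λ_enc|/r = 2(8.99×10^9)(2.523e-4)/(0.133) = 3.41×10^7 N/C.

|E| = 3.41×10^7 N/C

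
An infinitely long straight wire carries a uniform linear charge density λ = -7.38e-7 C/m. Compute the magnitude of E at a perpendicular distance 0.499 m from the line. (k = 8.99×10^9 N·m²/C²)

Take a coaxial cylindrical Gaussian surface of radius r = 0.499 m and length L.
Q_enc = λL, so λ_enc = -7.38×10^-7 C/m.
Applying ∮E·dA = Q_enc/ε₀ with the end caps contributing no flux:
E = 2k|λ_enc|/r = 2(8.99×10^9)(7.38×10^-7)/(0.499) = 2.66×10^4 N/C.

E ≈ 2.66e4 N/C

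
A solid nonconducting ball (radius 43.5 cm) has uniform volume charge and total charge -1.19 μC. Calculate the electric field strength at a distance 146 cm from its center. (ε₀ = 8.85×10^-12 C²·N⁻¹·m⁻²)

|E| ≈ 5.02e3 V/m

Use a concentric Gaussian sphere at r = 146 cm (r > R, so the entire charge is enclosed).
Q_enc = -1.19 μC = -1.19e-6 C.
Gauss's law: E·4πr² = Q_enc/ε₀.
E = |Q_enc|/(4πε₀r²) = (1.19×10^-6)/(4π·8.85×10^-12·(1.46)²) = 5.02×10^3 N/C.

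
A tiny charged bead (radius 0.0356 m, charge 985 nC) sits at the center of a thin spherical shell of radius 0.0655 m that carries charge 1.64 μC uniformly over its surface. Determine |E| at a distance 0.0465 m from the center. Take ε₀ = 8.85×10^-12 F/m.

E = 4.10×10^6 V/m

By spherical symmetry E is radial; choose a Gaussian sphere of radius r = 0.0465 m (between the bodies, 0.0356 m < r < 0.0655 m).
The shell at 0.0655 m lies outside the Gaussian surface, so Q_enc = 985 nC = 9.85×10^-7 C.
By Gauss's law, ∮E·dA = E·4πr² = Q_enc/ε₀.
E = |Q_enc|/(4πε₀r²) = (9.85×10^-7)/(4π·8.85×10^-12·(0.0465)²) = 4.10×10^6 N/C.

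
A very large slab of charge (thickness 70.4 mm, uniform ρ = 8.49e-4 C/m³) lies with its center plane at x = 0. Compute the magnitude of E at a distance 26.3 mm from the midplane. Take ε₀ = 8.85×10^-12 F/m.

By symmetry E is perpendicular to the slab. A Gaussian pillbox from −26.3 mm to +26.3 mm (face area A) lies entirely within the slab.
Q_enc = ρ·(2x)·A and flux = 2EA, so 2EA = 2ρxA/ε₀ ⇒ E = |ρ|x/ε₀.
E = (8.49×10^-4)(0.0263)/(8.85×10^-12) = 2.52e6 N/C.

E = 2.52×10^6 N/C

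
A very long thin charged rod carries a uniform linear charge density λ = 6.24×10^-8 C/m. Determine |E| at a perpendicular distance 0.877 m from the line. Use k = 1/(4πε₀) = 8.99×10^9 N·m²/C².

|E| = 1.28e3 N/C

Coaxial Gaussian cylinder, radius r = 0.877 m, length L.
Q_enc = λL, so λ_enc = 6.24×10^-8 C/m.
Gauss's law: E·2πrL = λ_enc L/ε₀.
E = 2k|λ_enc|/r = 2(8.99×10^9)(6.24×10^-8)/(0.877) = 1.28×10^3 N/C.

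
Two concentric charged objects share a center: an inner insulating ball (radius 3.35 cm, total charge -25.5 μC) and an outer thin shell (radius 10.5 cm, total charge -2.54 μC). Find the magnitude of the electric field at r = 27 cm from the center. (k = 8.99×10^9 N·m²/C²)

By spherical symmetry E is radial; choose a Gaussian sphere of radius r = 27 cm (r > 10.5 cm, enclosing both).
Q_enc = (-25.5 μC) + (-2.54 μC) = -2.804×10^-5 C.
Applying ∮E·dA = Q_enc/ε₀ with Φ = E(4πr²):
E = k|Q_enc|/r² = (8.99×10^9)(2.804e-5)/(0.27)² = 3.46e6 N/C.

3.46e6 N/C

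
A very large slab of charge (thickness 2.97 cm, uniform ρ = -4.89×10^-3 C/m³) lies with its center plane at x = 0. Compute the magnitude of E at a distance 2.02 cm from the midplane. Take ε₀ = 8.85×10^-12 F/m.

|E| ≈ 8.21×10^6 V/m

The point |x| = 2.02 cm lies outside the slab (half-thickness 0.01485 m). A symmetric pillbox spanning the full slab encloses Q_enc = ρ·d·A.
Flux = 2EA ⇒ E = |ρ|d/(2ε₀), independent of distance outside.
E = (4.89e-3)(0.0297)/(2·8.85×10^-12) = 8.21e6 N/C.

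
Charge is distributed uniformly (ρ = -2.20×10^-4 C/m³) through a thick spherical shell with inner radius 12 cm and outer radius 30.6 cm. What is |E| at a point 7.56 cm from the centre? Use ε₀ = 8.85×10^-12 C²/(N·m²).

Use a concentric Gaussian sphere at r = 7.56 cm (r < 12 cm, inside the empty cavity).
Q_enc = 0 (all charge lies at larger r); Gauss's law gives E = 0.

|E| = 0 N/C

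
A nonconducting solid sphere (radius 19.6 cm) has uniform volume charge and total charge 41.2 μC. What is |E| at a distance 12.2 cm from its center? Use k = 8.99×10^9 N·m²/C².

E ≈ 6.00e6 N/C

By spherical symmetry E is radial; choose a Gaussian sphere of radius r = 12.2 cm (r < R).
Only the charge within r is enclosed: Q_enc = Q·(r/R)³ = (41.2 μC)·(12.2 cm/19.6 cm)³ = 9.936e-6 C.
By Gauss's law, ∮E·dA = E·4πr² = Q_enc/ε₀.
E = k|Q_enc|/r² = (8.99×10^9)(9.936×10^-6)/(0.122)² = 6.00e6 N/C.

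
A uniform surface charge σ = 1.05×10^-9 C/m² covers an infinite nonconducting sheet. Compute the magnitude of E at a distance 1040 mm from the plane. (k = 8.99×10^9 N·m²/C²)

|E| = 59.3 N/C

By planar symmetry E is perpendicular to the sheet and uniform; use a Gaussian pillbox with flat faces of area A on each side of the sheet.
Flux Φ = 2EA and Q_enc = σA, so 2EA = σA/ε₀ ⇒ E = |σ|/(2ε₀), independent of distance.
E = 2πk|σ| = 2π(8.99×10^9)(1.05×10^-9) = 59.3 N/C.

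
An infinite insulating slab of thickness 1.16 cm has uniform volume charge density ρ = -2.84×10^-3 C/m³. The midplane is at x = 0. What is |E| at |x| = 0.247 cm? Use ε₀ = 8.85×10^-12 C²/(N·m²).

By symmetry E is perpendicular to the slab. A Gaussian pillbox from −0.247 cm to +0.247 cm (face area A) lies entirely within the slab.
Q_enc = ρ·(2x)·A and flux = 2EA, so 2EA = 2ρxA/ε₀ ⇒ E = |ρ|x/ε₀.
E = (2.84×10^-3)(0.00247)/(8.85×10^-12) = 7.93×10^5 N/C.

7.93×10^5 N/C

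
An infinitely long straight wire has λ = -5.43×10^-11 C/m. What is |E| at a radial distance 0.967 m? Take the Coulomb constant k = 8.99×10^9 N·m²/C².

|E| ≈ 1.01 N/C

Take a coaxial cylindrical Gaussian surface of radius r = 0.967 m and length L.
Q_enc = λL, so λ_enc = -5.43e-11 C/m.
By Gauss's law (flux through the curved wall only), E·2πrL = λ_enc L/ε₀.
E = 2k|λ_enc|/r = 2(8.99×10^9)(5.43×10^-11)/(0.967) = 1.01 N/C.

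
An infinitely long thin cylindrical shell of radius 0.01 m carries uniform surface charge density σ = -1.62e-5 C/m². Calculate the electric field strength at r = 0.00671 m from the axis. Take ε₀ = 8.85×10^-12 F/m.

E = 0 (no enclosed charge)

Choose a coaxial cylinder of radius r = 0.00671 m (arbitrary length L) as the Gaussian surface (r < 0.01 m, inside the shell).
No charge is enclosed, so Gauss's law gives E·2πrL = 0 ⇒ E = 0.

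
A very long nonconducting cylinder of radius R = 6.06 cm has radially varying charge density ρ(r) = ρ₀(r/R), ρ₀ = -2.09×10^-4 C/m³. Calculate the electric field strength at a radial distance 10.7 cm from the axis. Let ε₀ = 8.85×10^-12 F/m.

|E| = 2.70×10^5 N/C

Choose a coaxial cylinder of radius r = 10.7 cm (arbitrary length L) as the Gaussian surface (r > R, full charge per length enclosed).
λ_enc = 2π ∫₀^R ρ₀(r'/R)^1 r' dr' = 2πρ₀R²/3 = -1.607×10^-6 C/m.
Applying ∮E·dA = Q_enc/ε₀ with the end caps contributing no flux:
E = |λ_enc|/(2πε₀r) = (1.607×10^-6)/(2π·8.85×10^-12·0.107) = 2.70×10^5 N/C.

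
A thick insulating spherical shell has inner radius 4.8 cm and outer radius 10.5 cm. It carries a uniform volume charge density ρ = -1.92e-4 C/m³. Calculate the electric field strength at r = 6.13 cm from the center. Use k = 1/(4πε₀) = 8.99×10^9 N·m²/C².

By spherical symmetry E is radial; choose a Gaussian sphere of radius r = 6.13 cm (within the shell material, 4.8 cm < r < 10.5 cm).
Enclosed charge is the volume from a to r: Q_enc = (4π/3)ρ(r³ − a³) = -9.631×10^-8 C.
Applying ∮E·dA = Q_enc/ε₀ with Φ = E(4πr²):
E = k|Q_enc|/r² = (8.99×10^9)(9.631×10^-8)/(0.0613)² = 2.30×10^5 N/C.

E = 2.30e5 N/C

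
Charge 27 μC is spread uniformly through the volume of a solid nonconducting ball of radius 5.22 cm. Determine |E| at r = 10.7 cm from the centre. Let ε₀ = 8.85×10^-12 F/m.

|E| = 2.12×10^7 N/C

Take a concentric spherical Gaussian surface of radius r = 10.7 cm (r > R, so the entire charge is enclosed).
Q_enc = 27 μC = 2.70×10^-5 C.
Since E is radial and uniform over the Gaussian sphere, Φ = E·4πr² = Q_enc/ε₀.
E = |Q_enc|/(4πε₀r²) = (2.70×10^-5)/(4π·8.85×10^-12·(0.107)²) = 2.12e7 N/C.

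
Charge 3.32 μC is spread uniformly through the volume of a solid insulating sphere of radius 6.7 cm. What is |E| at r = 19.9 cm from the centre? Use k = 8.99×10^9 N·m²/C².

Symmetry ⇒ E = E(r) r̂. Gaussian sphere of radius r = 19.9 cm (r > R, so the entire charge is enclosed).
Q_enc = 3.32 μC = 3.32×10^-6 C.
Since E is radial and uniform over the Gaussian sphere, Φ = E·4πr² = Q_enc/ε₀.
E = k|Q_enc|/r² = (8.99×10^9)(3.32×10^-6)/(0.199)² = 7.54×10^5 N/C.

7.54×10^5 N/C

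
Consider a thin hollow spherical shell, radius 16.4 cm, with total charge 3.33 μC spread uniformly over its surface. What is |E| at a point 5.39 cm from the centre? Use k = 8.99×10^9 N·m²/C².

Take a concentric spherical Gaussian surface of radius r = 5.39 cm (inside the shell, r < 16.4 cm).
All the charge is outside the Gaussian surface: Q_enc = 0, hence E = 0 everywhere inside the shell.

E = 0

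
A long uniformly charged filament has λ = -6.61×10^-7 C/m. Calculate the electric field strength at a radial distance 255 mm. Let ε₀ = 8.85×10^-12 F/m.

Coaxial Gaussian cylinder, radius r = 255 mm, length L.
Q_enc = λL, so λ_enc = -6.61e-7 C/m.
Applying ∮E·dA = Q_enc/ε₀ with the end caps contributing no flux:
E = |λ_enc|/(2πε₀r) = (6.61×10^-7)/(2π·8.85×10^-12·0.255) = 4.66e4 N/C.

E ≈ 4.66e4 N/C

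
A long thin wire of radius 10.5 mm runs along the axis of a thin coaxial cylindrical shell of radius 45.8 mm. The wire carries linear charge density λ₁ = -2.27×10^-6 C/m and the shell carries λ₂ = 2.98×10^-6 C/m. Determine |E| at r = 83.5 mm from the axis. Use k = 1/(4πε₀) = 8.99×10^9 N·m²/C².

By cylindrical symmetry E is radial; use a coaxial Gaussian cylinder of radius 83.5 mm and length L (r > 45.8 mm, enclosing both).
λ_enc = λ₁ + λ₂ = (-2.27×10^-6) + (2.98×10^-6) = 7.10×10^-7 C/m.
Gauss's law: E·2πrL = λ_enc L/ε₀.
E = 2k|λ_enc|/r = 2(8.99×10^9)(7.10e-7)/(0.0835) = 1.53×10^5 N/C.

E = 1.53×10^5 V/m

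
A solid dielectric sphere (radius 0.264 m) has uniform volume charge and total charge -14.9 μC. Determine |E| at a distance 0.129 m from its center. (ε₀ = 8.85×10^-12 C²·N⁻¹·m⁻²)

|E| = 9.39×10^5 N/C

Take a concentric spherical Gaussian surface of radius r = 0.129 m (r < R).
For a uniform sphere the enclosed fraction is (r/R)³, so Q_enc = (-14.9 μC)(0.129/0.264)³ = -1.738×10^-6 C.
Gauss's law: E·4πr² = Q_enc/ε₀.
E = |Q_enc|/(4πε₀r²) = (1.738×10^-6)/(4π·8.85×10^-12·(0.129)²) = 9.39×10^5 N/C.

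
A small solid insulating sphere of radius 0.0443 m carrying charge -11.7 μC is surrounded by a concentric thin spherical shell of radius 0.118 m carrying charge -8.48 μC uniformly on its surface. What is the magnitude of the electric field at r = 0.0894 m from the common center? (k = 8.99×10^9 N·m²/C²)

Use a concentric Gaussian sphere at r = 0.0894 m (between the bodies, 0.0443 m < r < 0.118 m).
The shell at 0.118 m lies outside the Gaussian surface, so Q_enc = -11.7 μC = -1.17e-5 C.
Applying ∮E·dA = Q_enc/ε₀ with Φ = E(4πr²):
E = k|Q_enc|/r² = (8.99×10^9)(1.17e-5)/(0.0894)² = 1.32e7 N/C.

E = 1.32×10^7 N/C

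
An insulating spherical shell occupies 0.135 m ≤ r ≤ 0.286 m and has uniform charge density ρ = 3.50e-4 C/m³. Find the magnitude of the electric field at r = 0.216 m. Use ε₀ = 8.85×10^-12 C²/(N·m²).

E = 2.15e6 N/C

Take a concentric spherical Gaussian surface of radius r = 0.216 m (within the shell material, 0.135 m < r < 0.286 m).
Only the shell between 0.135 m and r is enclosed: Q_enc = ρ·(4π/3)(r³ − a³) = (3.50×10^-4)·(4π/3)·((0.216)³ − (0.135)³) = 1.117e-5 C.
By Gauss's law, ∮E·dA = E·4πr² = Q_enc/ε₀.
E = |Q_enc|/(4πε₀r²) = (1.117×10^-5)/(4π·8.85×10^-12·(0.216)²) = 2.15×10^6 N/C.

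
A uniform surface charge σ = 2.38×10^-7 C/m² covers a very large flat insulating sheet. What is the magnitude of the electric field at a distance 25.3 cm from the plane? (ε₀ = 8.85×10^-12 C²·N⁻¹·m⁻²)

By planar symmetry E is perpendicular to the sheet and uniform; use a Gaussian pillbox with flat faces of area A on each side of the sheet.
Flux Φ = 2EA and Q_enc = σA, so 2EA = σA/ε₀ ⇒ E = |σ|/(2ε₀), independent of distance.
E = |σ|/(2ε₀) = (2.38e-7)/(2·8.85×10^-12) = 1.34×10^4 N/C.

|E| = 1.34×10^4 N/C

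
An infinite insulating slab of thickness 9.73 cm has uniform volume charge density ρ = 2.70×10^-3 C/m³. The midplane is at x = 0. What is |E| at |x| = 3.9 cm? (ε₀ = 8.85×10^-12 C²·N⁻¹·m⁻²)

By symmetry E is perpendicular to the slab. A Gaussian pillbox from −3.9 cm to +3.9 cm (face area A) lies entirely within the slab.
Q_enc = ρ·(2x)·A and flux = 2EA, so 2EA = 2ρxA/ε₀ ⇒ E = |ρ|x/ε₀.
E = (2.70e-3)(0.039)/(8.85×10^-12) = 1.19×10^7 N/C.

|E| = 1.19×10^7 N/C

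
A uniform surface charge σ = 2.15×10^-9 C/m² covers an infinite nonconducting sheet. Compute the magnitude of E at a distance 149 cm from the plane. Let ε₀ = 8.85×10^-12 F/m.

Choose a cylindrical pillbox piercing the sheet, end faces (area A) parallel to it.
Only the two end caps contribute flux: Φ = 2EA. With Q_enc = σA, Gauss's law gives E = |σ|/(2ε₀).
E = |σ|/(2ε₀) = (2.15e-9)/(2·8.85×10^-12) = 121 N/C.

E ≈ 121 V/m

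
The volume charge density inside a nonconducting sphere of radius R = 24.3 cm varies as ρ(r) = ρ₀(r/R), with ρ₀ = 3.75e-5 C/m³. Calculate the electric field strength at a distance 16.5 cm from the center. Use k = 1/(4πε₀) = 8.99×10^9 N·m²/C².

|E| ≈ 1.19×10^5 N/C

By spherical symmetry E is radial; choose a Gaussian sphere of radius r = 16.5 cm (r < R).
Integrate the density: Q_enc = 4π ∫₀^r ρ₀(r'/R)^1 r'² dr' = 4πρ₀ r^4/(4·R) = 3.593×10^-7 C.
By Gauss's law, ∮E·dA = E·4πr² = Q_enc/ε₀.
E = k|Q_enc|/r² = (8.99×10^9)(3.593×10^-7)/(0.165)² = 1.19×10^5 N/C.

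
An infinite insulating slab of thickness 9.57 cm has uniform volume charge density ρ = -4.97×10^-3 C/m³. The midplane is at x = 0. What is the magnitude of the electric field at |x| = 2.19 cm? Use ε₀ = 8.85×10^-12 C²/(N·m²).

|E| ≈ 1.23×10^7 N/C

By symmetry E is perpendicular to the slab. A Gaussian pillbox from −2.19 cm to +2.19 cm (face area A) lies entirely within the slab.
Q_enc = ρ·(2x)·A and flux = 2EA, so 2EA = 2ρxA/ε₀ ⇒ E = |ρ|x/ε₀.
E = (4.97e-3)(0.0219)/(8.85×10^-12) = 1.23×10^7 N/C.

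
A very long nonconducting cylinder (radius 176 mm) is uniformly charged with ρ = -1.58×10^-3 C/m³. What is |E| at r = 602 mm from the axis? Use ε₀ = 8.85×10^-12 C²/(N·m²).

Take a coaxial cylindrical Gaussian surface of radius r = 602 mm and length L (r > 176 mm, full cross-section enclosed).
λ_enc = ρ·πR² = (-1.58×10^-3)π(0.176)² = -1.538×10^-4 C/m.
Gauss's law: E·2πrL = λ_enc L/ε₀.
E = |λ_enc|/(2πε₀r) = (1.538e-4)/(2π·8.85×10^-12·0.602) = 4.59×10^6 N/C.

|E| ≈ 4.59×10^6 N/C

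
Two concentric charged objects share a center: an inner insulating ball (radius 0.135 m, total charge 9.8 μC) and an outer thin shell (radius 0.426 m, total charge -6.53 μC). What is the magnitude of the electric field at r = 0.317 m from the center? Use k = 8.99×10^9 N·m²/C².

|E| = 8.77×10^5 N/C

By spherical symmetry E is radial; choose a Gaussian sphere of radius r = 0.317 m (between the bodies, 0.135 m < r < 0.426 m).
The shell at 0.426 m lies outside the Gaussian surface, so Q_enc = 9.8 μC = 9.80×10^-6 C.
Since E is radial and uniform over the Gaussian sphere, Φ = E·4πr² = Q_enc/ε₀.
E = k|Q_enc|/r² = (8.99×10^9)(9.80e-6)/(0.317)² = 8.77e5 N/C.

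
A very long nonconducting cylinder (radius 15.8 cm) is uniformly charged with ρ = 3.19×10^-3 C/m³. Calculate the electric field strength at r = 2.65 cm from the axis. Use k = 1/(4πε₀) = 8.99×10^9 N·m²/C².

4.78e6 N/C

Choose a coaxial cylinder of radius r = 2.65 cm (arbitrary length L) as the Gaussian surface (r < R).
Enclosed charge per unit length: λ_enc = ρ·πr² = (3.19×10^-3)π(0.0265)² = 7.038×10^-6 C/m.
Since E is radial and uniform over the curved surface, Φ = E·2πrL = Q_enc/ε₀ = λ_enc L/ε₀.
E = 2k|λ_enc|/r = 2(8.99×10^9)(7.038×10^-6)/(0.0265) = 4.78×10^6 N/C.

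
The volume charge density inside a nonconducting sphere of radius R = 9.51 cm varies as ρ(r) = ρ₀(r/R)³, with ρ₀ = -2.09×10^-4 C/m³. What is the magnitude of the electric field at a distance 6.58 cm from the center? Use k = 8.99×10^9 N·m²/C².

8.58×10^4 N/C

Take a concentric spherical Gaussian surface of radius r = 6.58 cm (r < R).
Q_enc = ∫₀^r ρ(r')·4πr'² dr' = (4πρ₀/R³) ∫₀^r r'^5 dr' = 4πρ₀ r^6/(6·R³) = -4.131×10^-8 C.
Applying ∮E·dA = Q_enc/ε₀ with Φ = E(4πr²):
E = k|Q_enc|/r² = (8.99×10^9)(4.131e-8)/(0.0658)² = 8.58e4 N/C.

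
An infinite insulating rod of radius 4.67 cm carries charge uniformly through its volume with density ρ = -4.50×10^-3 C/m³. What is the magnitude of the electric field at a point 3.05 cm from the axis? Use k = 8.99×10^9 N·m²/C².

E = 7.75e6 V/m

Take a coaxial cylindrical Gaussian surface of radius r = 3.05 cm and length L (r < R).
Charge inside radius r per length L is ρ·πr²·L, so λ_enc = ρπr² = -1.315e-5 C/m.
Gauss's law: E·2πrL = λ_enc L/ε₀.
E = 2k|λ_enc|/r = 2(8.99×10^9)(1.315×10^-5)/(0.0305) = 7.75×10^6 N/C.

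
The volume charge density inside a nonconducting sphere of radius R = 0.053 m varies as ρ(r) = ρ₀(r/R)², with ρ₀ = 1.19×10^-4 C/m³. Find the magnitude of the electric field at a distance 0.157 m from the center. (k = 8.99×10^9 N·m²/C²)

Symmetry ⇒ E = E(r) r̂. Gaussian sphere of radius r = 0.157 m (r > R, all charge enclosed).
Q_enc = 4π ∫₀^R ρ₀(r'/R)^2 r'² dr' = 4πρ₀R³/5 = 4.453e-8 C.
By Gauss's law, ∮E·dA = E·4πr² = Q_enc/ε₀.
E = k|Q_enc|/r² = (8.99×10^9)(4.453e-8)/(0.157)² = 1.62×10^4 N/C.

E ≈ 1.62×10^4 N/C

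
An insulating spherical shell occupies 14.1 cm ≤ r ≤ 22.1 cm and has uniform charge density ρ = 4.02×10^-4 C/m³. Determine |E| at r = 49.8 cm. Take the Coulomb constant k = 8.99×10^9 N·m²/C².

|E| = 4.88e5 N/C

Take a concentric spherical Gaussian surface of radius r = 49.8 cm (r > 22.1 cm, enclosing the whole shell).
Q_enc = ρ·(4π/3)(b³ − a³) = (4.02×10^-4)·(4π/3)·((0.221)³ − (0.141)³) = 1.346×10^-5 C.
By Gauss's law, ∮E·dA = E·4πr² = Q_enc/ε₀.
E = k|Q_enc|/r² = (8.99×10^9)(1.346×10^-5)/(0.498)² = 4.88×10^5 N/C.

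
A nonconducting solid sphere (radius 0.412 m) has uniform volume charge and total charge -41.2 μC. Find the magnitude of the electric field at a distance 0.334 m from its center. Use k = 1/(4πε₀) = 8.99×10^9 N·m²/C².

E ≈ 1.77×10^6 N/C

Use a concentric Gaussian sphere at r = 0.334 m (r < R).
Only the charge within r is enclosed: Q_enc = Q·(r/R)³ = (-41.2 μC)·(0.334 m/0.412 m)³ = -2.195×10^-5 C.
Gauss's law: E·4πr² = Q_enc/ε₀.
E = k|Q_enc|/r² = (8.99×10^9)(2.195×10^-5)/(0.334)² = 1.77e6 N/C.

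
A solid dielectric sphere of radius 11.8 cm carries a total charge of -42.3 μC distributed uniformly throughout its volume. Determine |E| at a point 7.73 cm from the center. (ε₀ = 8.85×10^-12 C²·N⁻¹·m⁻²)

1.79×10^7 V/m

By spherical symmetry E is radial; choose a Gaussian sphere of radius r = 7.73 cm (r < R).
For a uniform sphere the enclosed fraction is (r/R)³, so Q_enc = (-42.3 μC)(0.0773/0.118)³ = -1.189×10^-5 C.
Gauss's law: E·4πr² = Q_enc/ε₀.
E = |Q_enc|/(4πε₀r²) = (1.189×10^-5)/(4π·8.85×10^-12·(0.0773)²) = 1.79e7 N/C.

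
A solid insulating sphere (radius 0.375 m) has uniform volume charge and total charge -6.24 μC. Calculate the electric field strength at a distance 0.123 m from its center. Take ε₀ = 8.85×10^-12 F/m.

E ≈ 1.31×10^5 V/m

Symmetry ⇒ E = E(r) r̂. Gaussian sphere of radius r = 0.123 m (r < R).
Only the charge within r is enclosed: Q_enc = Q·(r/R)³ = (-6.24 μC)·(0.123 m/0.375 m)³ = -2.202e-7 C.
By Gauss's law, ∮E·dA = E·4πr² = Q_enc/ε₀.
E = |Q_enc|/(4πε₀r²) = (2.202×10^-7)/(4π·8.85×10^-12·(0.123)²) = 1.31×10^5 N/C.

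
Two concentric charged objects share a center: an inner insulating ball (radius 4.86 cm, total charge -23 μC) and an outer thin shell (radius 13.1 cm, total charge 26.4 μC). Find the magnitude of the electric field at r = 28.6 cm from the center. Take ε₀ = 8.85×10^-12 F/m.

Use a concentric Gaussian sphere at r = 28.6 cm (r > 13.1 cm, enclosing both).
Q_enc = (-23 μC) + (26.4 μC) = 3.40×10^-6 C.
Gauss's law: E·4πr² = Q_enc/ε₀.
E = |Q_enc|/(4πε₀r²) = (3.40e-6)/(4π·8.85×10^-12·(0.286)²) = 3.74e5 N/C.

|E| = 3.74×10^5 V/m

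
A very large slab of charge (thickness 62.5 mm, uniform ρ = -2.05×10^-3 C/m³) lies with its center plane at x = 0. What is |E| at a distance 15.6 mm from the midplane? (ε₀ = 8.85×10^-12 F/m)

By symmetry E is perpendicular to the slab. A Gaussian pillbox from −15.6 mm to +15.6 mm (face area A) lies entirely within the slab.
Q_enc = ρ·(2x)·A and flux = 2EA, so 2EA = 2ρxA/ε₀ ⇒ E = |ρ|x/ε₀.
E = (2.05e-3)(0.0156)/(8.85×10^-12) = 3.61e6 N/C.

|E| ≈ 3.61×10^6 N/C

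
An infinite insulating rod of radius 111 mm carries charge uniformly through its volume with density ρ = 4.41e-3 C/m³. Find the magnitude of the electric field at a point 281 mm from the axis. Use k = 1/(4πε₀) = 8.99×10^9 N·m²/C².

Take a coaxial cylindrical Gaussian surface of radius r = 281 mm and length L (r > 111 mm, full cross-section enclosed).
λ_enc = ρ·πR² = (4.41×10^-3)π(0.111)² = 1.707e-4 C/m.
Since E is radial and uniform over the curved surface, Φ = E·2πrL = Q_enc/ε₀ = λ_enc L/ε₀.
E = 2k|λ_enc|/r = 2(8.99×10^9)(1.707e-4)/(0.281) = 1.09e7 N/C.

E = 1.09×10^7 N/C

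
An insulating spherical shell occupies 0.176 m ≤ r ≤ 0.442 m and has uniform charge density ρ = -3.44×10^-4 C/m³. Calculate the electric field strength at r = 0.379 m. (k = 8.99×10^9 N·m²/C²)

Symmetry ⇒ E = E(r) r̂. Gaussian sphere of radius r = 0.379 m (within the shell material, 0.176 m < r < 0.442 m).
Enclosed charge is the volume from a to r: Q_enc = (4π/3)ρ(r³ − a³) = -7.059×10^-5 C.
Applying ∮E·dA = Q_enc/ε₀ with Φ = E(4πr²):
E = k|Q_enc|/r² = (8.99×10^9)(7.059×10^-5)/(0.379)² = 4.42e6 N/C.

4.42×10^6 V/m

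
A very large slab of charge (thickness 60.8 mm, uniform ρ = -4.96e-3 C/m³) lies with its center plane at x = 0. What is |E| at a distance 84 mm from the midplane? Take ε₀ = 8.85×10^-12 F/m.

The point |x| = 84 mm lies outside the slab (half-thickness 0.0304 m). A symmetric pillbox spanning the full slab encloses Q_enc = ρ·d·A.
Flux = 2EA ⇒ E = |ρ|d/(2ε₀), independent of distance outside.
E = (4.96e-3)(0.0608)/(2·8.85×10^-12) = 1.70×10^7 N/C.

E = 1.70e7 N/C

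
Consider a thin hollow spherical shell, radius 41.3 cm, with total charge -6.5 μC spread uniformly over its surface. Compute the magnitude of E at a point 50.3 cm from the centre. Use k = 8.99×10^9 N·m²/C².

E = 2.31×10^5 N/C

Use a concentric Gaussian sphere at r = 50.3 cm (r > 41.3 cm).
The entire shell is enclosed: Q_enc = -6.50×10^-6 C.
By Gauss's law, ∮E·dA = E·4πr² = Q_enc/ε₀.
E = k|Q_enc|/r² = (8.99×10^9)(6.50×10^-6)/(0.503)² = 2.31×10^5 N/C.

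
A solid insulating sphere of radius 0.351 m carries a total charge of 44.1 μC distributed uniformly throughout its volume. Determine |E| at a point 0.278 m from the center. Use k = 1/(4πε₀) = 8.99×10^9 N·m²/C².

2.55×10^6 V/m

Symmetry ⇒ E = E(r) r̂. Gaussian sphere of radius r = 0.278 m (r < R).
For a uniform sphere the enclosed fraction is (r/R)³, so Q_enc = (44.1 μC)(0.278/0.351)³ = 2.191e-5 C.
Applying ∮E·dA = Q_enc/ε₀ with Φ = E(4πr²):
E = k|Q_enc|/r² = (8.99×10^9)(2.191×10^-5)/(0.278)² = 2.55×10^6 N/C.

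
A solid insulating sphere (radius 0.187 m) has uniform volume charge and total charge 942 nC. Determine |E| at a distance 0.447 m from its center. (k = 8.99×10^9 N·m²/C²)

Symmetry ⇒ E = E(r) r̂. Gaussian sphere of radius r = 0.447 m (r > R, so the entire charge is enclosed).
Q_enc = 942 nC = 9.42×10^-7 C.
Applying ∮E·dA = Q_enc/ε₀ with Φ = E(4πr²):
E = k|Q_enc|/r² = (8.99×10^9)(9.42e-7)/(0.447)² = 4.24×10^4 N/C.

|E| = 4.24e4 N/C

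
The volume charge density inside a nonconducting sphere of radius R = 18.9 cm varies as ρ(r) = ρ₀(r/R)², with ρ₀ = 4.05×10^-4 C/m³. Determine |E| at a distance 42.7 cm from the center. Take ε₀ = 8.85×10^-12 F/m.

Take a concentric spherical Gaussian surface of radius r = 42.7 cm (r > R, all charge enclosed).
Q_enc = 4π ∫₀^R ρ₀(r'/R)^2 r'² dr' = 4πρ₀R³/5 = 6.872e-6 C.
Since E is radial and uniform over the Gaussian sphere, Φ = E·4πr² = Q_enc/ε₀.
E = |Q_enc|/(4πε₀r²) = (6.872×10^-6)/(4π·8.85×10^-12·(0.427)²) = 3.39×10^5 N/C.

3.39e5 V/m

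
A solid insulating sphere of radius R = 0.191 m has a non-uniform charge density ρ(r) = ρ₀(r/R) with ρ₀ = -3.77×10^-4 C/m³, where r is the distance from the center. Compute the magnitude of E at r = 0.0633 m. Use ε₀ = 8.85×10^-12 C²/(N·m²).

E ≈ 2.23e5 V/m

Symmetry ⇒ E = E(r) r̂. Gaussian sphere of radius r = 0.0633 m (r < R).
Q_enc = ∫₀^r ρ(r')·4πr'² dr' = (4πρ₀/R) ∫₀^r r'^3 dr' = 4πρ₀ r^4/(4·R) = -9.956×10^-8 C.
Gauss's law: E·4πr² = Q_enc/ε₀.
E = |Q_enc|/(4πε₀r²) = (9.956×10^-8)/(4π·8.85×10^-12·(0.0633)²) = 2.23×10^5 N/C.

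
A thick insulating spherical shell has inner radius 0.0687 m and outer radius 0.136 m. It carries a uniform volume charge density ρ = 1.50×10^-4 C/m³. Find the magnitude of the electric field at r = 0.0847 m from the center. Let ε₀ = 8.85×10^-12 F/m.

Use a concentric Gaussian sphere at r = 0.0847 m (within the shell material, 0.0687 m < r < 0.136 m).
Enclosed charge is the volume from a to r: Q_enc = (4π/3)ρ(r³ − a³) = 1.781×10^-7 C.
By Gauss's law, ∮E·dA = E·4πr² = Q_enc/ε₀.
E = |Q_enc|/(4πε₀r²) = (1.781×10^-7)/(4π·8.85×10^-12·(0.0847)²) = 2.23×10^5 N/C.

E ≈ 2.23×10^5 N/C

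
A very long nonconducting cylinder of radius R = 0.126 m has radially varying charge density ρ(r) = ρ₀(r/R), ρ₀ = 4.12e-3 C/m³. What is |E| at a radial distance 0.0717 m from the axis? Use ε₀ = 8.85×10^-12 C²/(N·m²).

By cylindrical symmetry E is radial; use a coaxial Gaussian cylinder of radius 0.0717 m and length L (r < R).
λ_enc = ∫₀^r ρ(r')·2πr' dr' = (2πρ₀/R)·r^3/3 = 2.524e-5 C/m.
Applying ∮E·dA = Q_enc/ε₀ with the end caps contributing no flux:
E = |λ_enc|/(2πε₀r) = (2.524e-5)/(2π·8.85×10^-12·0.0717) = 6.33×10^6 N/C.

|E| = 6.33e6 V/m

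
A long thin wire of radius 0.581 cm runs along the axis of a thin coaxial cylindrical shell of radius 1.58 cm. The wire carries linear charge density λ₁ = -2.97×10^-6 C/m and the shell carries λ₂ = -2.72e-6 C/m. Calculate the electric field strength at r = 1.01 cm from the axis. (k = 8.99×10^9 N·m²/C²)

E ≈ 5.29×10^6 N/C

Coaxial Gaussian cylinder, radius r = 1.01 cm, length L (between the conductors, 0.581 cm < r < 1.58 cm).
Only the inner wire is enclosed; the outer shell contributes nothing inside itself. λ_enc = λ₁ = -2.97×10^-6 C/m.
Applying ∮E·dA = Q_enc/ε₀ with the end caps contributing no flux:
E = 2k|λ_enc|/r = 2(8.99×10^9)(2.97×10^-6)/(0.0101) = 5.29×10^6 N/C.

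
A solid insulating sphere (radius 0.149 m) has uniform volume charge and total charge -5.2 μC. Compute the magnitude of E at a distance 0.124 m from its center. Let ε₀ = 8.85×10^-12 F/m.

Use a concentric Gaussian sphere at r = 0.124 m (r < R).
Only the charge within r is enclosed: Q_enc = Q·(r/R)³ = (-5.2 μC)·(0.124 m/0.149 m)³ = -2.997e-6 C.
Gauss's law: E·4πr² = Q_enc/ε₀.
E = |Q_enc|/(4πε₀r²) = (2.997×10^-6)/(4π·8.85×10^-12·(0.124)²) = 1.75×10^6 N/C.

|E| = 1.75×10^6 N/C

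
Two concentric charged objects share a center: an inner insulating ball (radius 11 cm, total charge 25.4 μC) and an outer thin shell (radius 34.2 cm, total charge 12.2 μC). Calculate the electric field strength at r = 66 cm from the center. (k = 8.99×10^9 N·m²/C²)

Use a concentric Gaussian sphere at r = 66 cm (r > 34.2 cm, enclosing both).
Q_enc = (25.4 μC) + (12.2 μC) = 3.76×10^-5 C.
Since E is radial and uniform over the Gaussian sphere, Φ = E·4πr² = Q_enc/ε₀.
E = k|Q_enc|/r² = (8.99×10^9)(3.76×10^-5)/(0.66)² = 7.76×10^5 N/C.

7.76e5 N/C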